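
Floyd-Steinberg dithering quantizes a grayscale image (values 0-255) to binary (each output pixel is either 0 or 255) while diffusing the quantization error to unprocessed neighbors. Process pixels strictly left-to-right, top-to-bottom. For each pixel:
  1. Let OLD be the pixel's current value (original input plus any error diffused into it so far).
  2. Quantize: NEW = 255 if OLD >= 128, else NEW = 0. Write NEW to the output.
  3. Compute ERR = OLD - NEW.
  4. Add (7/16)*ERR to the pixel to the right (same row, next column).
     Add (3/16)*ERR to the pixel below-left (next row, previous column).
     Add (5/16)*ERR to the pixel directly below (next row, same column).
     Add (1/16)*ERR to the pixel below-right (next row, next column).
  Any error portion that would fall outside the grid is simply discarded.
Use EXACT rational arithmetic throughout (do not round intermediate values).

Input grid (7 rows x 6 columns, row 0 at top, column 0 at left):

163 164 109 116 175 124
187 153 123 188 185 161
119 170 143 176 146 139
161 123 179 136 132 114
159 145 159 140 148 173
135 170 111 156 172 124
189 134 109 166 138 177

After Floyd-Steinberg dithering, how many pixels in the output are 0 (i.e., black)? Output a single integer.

(0,0): OLD=163 → NEW=255, ERR=-92
(0,1): OLD=495/4 → NEW=0, ERR=495/4
(0,2): OLD=10441/64 → NEW=255, ERR=-5879/64
(0,3): OLD=77631/1024 → NEW=0, ERR=77631/1024
(0,4): OLD=3410617/16384 → NEW=255, ERR=-767303/16384
(0,5): OLD=27134735/262144 → NEW=0, ERR=27134735/262144
(1,0): OLD=11613/64 → NEW=255, ERR=-4707/64
(1,1): OLD=69899/512 → NEW=255, ERR=-60661/512
(1,2): OLD=1055271/16384 → NEW=0, ERR=1055271/16384
(1,3): OLD=14768379/65536 → NEW=255, ERR=-1943301/65536
(1,4): OLD=761427313/4194304 → NEW=255, ERR=-308120207/4194304
(1,5): OLD=10622034887/67108864 → NEW=255, ERR=-6490725433/67108864
(2,0): OLD=604585/8192 → NEW=0, ERR=604585/8192
(2,1): OLD=45283731/262144 → NEW=255, ERR=-21562989/262144
(2,2): OLD=478888185/4194304 → NEW=0, ERR=478888185/4194304
(2,3): OLD=6943654897/33554432 → NEW=255, ERR=-1612725263/33554432
(2,4): OLD=88076419539/1073741824 → NEW=0, ERR=88076419539/1073741824
(2,5): OLD=2406399945717/17179869184 → NEW=255, ERR=-1974466696203/17179869184
(3,0): OLD=707327577/4194304 → NEW=255, ERR=-362219943/4194304
(3,1): OLD=2870011813/33554432 → NEW=0, ERR=2870011813/33554432
(3,2): OLD=63873632479/268435456 → NEW=255, ERR=-4577408801/268435456
(3,3): OLD=2337083354493/17179869184 → NEW=255, ERR=-2043783287427/17179869184
(3,4): OLD=11137199422237/137438953472 → NEW=0, ERR=11137199422237/137438953472
(3,5): OLD=260944160941459/2199023255552 → NEW=0, ERR=260944160941459/2199023255552
(4,0): OLD=79483712727/536870912 → NEW=255, ERR=-57418369833/536870912
(4,1): OLD=999384266539/8589934592 → NEW=0, ERR=999384266539/8589934592
(4,2): OLD=51570292305297/274877906944 → NEW=255, ERR=-18523573965423/274877906944
(4,3): OLD=384694760723637/4398046511104 → NEW=0, ERR=384694760723637/4398046511104
(4,4): OLD=15931845814985093/70368744177664 → NEW=255, ERR=-2012183950319227/70368744177664
(4,5): OLD=228148708086358147/1125899906842624 → NEW=255, ERR=-58955768158510973/1125899906842624
(5,0): OLD=16958941931697/137438953472 → NEW=0, ERR=16958941931697/137438953472
(5,1): OLD=1060025649326913/4398046511104 → NEW=255, ERR=-61476211004607/4398046511104
(5,2): OLD=3782240118046747/35184372088832 → NEW=0, ERR=3782240118046747/35184372088832
(5,3): OLD=248588741191888793/1125899906842624 → NEW=255, ERR=-38515735052980327/1125899906842624
(5,4): OLD=323688279563027369/2251799813685248 → NEW=255, ERR=-250520672926710871/2251799813685248
(5,5): OLD=2059978551869230941/36028797018963968 → NEW=0, ERR=2059978551869230941/36028797018963968
(6,0): OLD=15828694725636195/70368744177664 → NEW=255, ERR=-2115335039668125/70368744177664
(6,1): OLD=162521564336175527/1125899906842624 → NEW=255, ERR=-124582911908693593/1125899906842624
(6,2): OLD=391340589471010063/4503599627370496 → NEW=0, ERR=391340589471010063/4503599627370496
(6,3): OLD=12911632733083219667/72057594037927936 → NEW=255, ERR=-5463053746588404013/72057594037927936
(6,4): OLD=90673348009176959955/1152921504606846976 → NEW=0, ERR=90673348009176959955/1152921504606846976
(6,5): OLD=4101117120871430340325/18446744073709551616 → NEW=255, ERR=-602802617924505321755/18446744073709551616
Output grid:
  Row 0: #.#.#.  (3 black, running=3)
  Row 1: ##.###  (1 black, running=4)
  Row 2: .#.#.#  (3 black, running=7)
  Row 3: #.##..  (3 black, running=10)
  Row 4: #.#.##  (2 black, running=12)
  Row 5: .#.##.  (3 black, running=15)
  Row 6: ##.#.#  (2 black, running=17)

Answer: 17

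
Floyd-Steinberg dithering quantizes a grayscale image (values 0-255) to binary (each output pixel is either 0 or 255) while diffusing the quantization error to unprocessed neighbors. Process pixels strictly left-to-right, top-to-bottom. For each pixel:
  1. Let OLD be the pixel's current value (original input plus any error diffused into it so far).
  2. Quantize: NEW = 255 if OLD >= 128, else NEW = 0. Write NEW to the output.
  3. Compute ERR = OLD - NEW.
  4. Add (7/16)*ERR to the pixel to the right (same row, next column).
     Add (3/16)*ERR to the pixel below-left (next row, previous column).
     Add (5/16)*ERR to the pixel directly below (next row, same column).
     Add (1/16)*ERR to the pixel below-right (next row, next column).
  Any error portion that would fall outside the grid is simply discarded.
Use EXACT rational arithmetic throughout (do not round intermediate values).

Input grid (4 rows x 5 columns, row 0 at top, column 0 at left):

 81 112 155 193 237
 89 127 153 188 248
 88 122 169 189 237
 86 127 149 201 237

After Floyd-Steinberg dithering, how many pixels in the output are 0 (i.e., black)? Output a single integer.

(0,0): OLD=81 → NEW=0, ERR=81
(0,1): OLD=2359/16 → NEW=255, ERR=-1721/16
(0,2): OLD=27633/256 → NEW=0, ERR=27633/256
(0,3): OLD=983959/4096 → NEW=255, ERR=-60521/4096
(0,4): OLD=15108385/65536 → NEW=255, ERR=-1603295/65536
(1,0): OLD=24101/256 → NEW=0, ERR=24101/256
(1,1): OLD=327427/2048 → NEW=255, ERR=-194813/2048
(1,2): OLD=8888127/65536 → NEW=255, ERR=-7823553/65536
(1,3): OLD=34947475/262144 → NEW=255, ERR=-31899245/262144
(1,4): OLD=780953433/4194304 → NEW=255, ERR=-288594087/4194304
(2,0): OLD=3263185/32768 → NEW=0, ERR=3263185/32768
(2,1): OLD=125139979/1048576 → NEW=0, ERR=125139979/1048576
(2,2): OLD=2602909921/16777216 → NEW=255, ERR=-1675280159/16777216
(2,3): OLD=23333623059/268435456 → NEW=0, ERR=23333623059/268435456
(2,4): OLD=1056227675845/4294967296 → NEW=255, ERR=-38988984635/4294967296
(3,0): OLD=2340370113/16777216 → NEW=255, ERR=-1937819967/16777216
(3,1): OLD=13591335853/134217728 → NEW=0, ERR=13591335853/134217728
(3,2): OLD=798243120127/4294967296 → NEW=255, ERR=-296973540353/4294967296
(3,3): OLD=1631831401447/8589934592 → NEW=255, ERR=-558601919513/8589934592
(3,4): OLD=29019604627811/137438953472 → NEW=255, ERR=-6027328507549/137438953472
Output grid:
  Row 0: .#.##  (2 black, running=2)
  Row 1: .####  (1 black, running=3)
  Row 2: ..#.#  (3 black, running=6)
  Row 3: #.###  (1 black, running=7)

Answer: 7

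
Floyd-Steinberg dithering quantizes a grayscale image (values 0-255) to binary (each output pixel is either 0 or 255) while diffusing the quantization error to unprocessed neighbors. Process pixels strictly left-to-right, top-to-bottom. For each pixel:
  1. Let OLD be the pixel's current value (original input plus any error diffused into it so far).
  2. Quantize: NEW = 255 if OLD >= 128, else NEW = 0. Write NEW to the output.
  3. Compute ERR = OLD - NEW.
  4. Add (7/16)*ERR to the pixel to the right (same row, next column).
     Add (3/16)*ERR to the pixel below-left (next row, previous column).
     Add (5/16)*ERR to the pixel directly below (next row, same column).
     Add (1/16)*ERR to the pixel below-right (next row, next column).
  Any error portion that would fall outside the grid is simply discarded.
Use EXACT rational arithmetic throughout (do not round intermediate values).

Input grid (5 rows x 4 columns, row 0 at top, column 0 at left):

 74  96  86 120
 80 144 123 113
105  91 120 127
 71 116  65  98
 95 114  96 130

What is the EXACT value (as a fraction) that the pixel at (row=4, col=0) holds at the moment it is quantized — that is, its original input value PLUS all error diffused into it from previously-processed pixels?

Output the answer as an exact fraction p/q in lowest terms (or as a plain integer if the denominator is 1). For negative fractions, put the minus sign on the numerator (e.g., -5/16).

Answer: 157412671065/2147483648

Derivation:
(0,0): OLD=74 → NEW=0, ERR=74
(0,1): OLD=1027/8 → NEW=255, ERR=-1013/8
(0,2): OLD=3917/128 → NEW=0, ERR=3917/128
(0,3): OLD=273179/2048 → NEW=255, ERR=-249061/2048
(1,0): OLD=10161/128 → NEW=0, ERR=10161/128
(1,1): OLD=153111/1024 → NEW=255, ERR=-108009/1024
(1,2): OLD=1825187/32768 → NEW=0, ERR=1825187/32768
(1,3): OLD=53098725/524288 → NEW=0, ERR=53098725/524288
(2,0): OLD=1802733/16384 → NEW=0, ERR=1802733/16384
(2,1): OLD=63743807/524288 → NEW=0, ERR=63743807/524288
(2,2): OLD=212856267/1048576 → NEW=255, ERR=-54530613/1048576
(2,3): OLD=2338385375/16777216 → NEW=255, ERR=-1939804705/16777216
(3,0): OLD=1075259869/8388608 → NEW=255, ERR=-1063835171/8388608
(3,1): OLD=12836179395/134217728 → NEW=0, ERR=12836179395/134217728
(3,2): OLD=164303202237/2147483648 → NEW=0, ERR=164303202237/2147483648
(3,3): OLD=3164223069099/34359738368 → NEW=0, ERR=3164223069099/34359738368
(4,0): OLD=157412671065/2147483648 → NEW=0, ERR=157412671065/2147483648
Target (4,0): original=95, with diffused error = 157412671065/2147483648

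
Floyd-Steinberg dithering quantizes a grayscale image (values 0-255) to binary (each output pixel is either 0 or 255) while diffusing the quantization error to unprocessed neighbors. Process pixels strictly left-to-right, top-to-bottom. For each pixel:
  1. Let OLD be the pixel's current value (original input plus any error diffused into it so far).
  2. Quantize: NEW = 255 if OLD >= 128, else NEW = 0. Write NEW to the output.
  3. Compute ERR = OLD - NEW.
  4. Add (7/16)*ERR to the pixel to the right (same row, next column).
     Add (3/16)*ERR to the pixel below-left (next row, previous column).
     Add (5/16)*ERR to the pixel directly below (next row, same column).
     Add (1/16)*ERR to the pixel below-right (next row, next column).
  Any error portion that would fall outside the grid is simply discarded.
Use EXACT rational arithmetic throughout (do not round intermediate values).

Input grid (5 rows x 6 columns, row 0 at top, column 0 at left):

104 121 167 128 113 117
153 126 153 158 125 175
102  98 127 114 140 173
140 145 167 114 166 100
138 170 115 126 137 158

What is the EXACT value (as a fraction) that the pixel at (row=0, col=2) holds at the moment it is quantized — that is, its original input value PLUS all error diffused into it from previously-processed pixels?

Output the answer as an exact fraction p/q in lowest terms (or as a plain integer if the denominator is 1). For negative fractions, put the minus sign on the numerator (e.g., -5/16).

(0,0): OLD=104 → NEW=0, ERR=104
(0,1): OLD=333/2 → NEW=255, ERR=-177/2
(0,2): OLD=4105/32 → NEW=255, ERR=-4055/32
Target (0,2): original=167, with diffused error = 4105/32

Answer: 4105/32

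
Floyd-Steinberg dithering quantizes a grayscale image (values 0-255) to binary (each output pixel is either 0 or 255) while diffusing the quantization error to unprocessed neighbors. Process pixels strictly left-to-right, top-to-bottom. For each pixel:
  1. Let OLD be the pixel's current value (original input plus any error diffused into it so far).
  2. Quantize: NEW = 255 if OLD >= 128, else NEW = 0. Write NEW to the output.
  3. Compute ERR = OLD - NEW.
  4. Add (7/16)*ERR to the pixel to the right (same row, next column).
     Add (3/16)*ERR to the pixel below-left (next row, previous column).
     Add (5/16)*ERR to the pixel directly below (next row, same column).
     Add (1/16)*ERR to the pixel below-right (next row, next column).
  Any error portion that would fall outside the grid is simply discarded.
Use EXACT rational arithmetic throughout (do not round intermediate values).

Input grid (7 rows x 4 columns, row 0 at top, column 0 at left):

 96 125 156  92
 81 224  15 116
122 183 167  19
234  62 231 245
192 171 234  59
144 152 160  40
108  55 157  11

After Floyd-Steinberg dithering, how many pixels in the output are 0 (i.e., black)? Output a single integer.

Answer: 14

Derivation:
(0,0): OLD=96 → NEW=0, ERR=96
(0,1): OLD=167 → NEW=255, ERR=-88
(0,2): OLD=235/2 → NEW=0, ERR=235/2
(0,3): OLD=4589/32 → NEW=255, ERR=-3571/32
(1,0): OLD=189/2 → NEW=0, ERR=189/2
(1,1): OLD=2127/8 → NEW=255, ERR=87/8
(1,2): OLD=15387/512 → NEW=0, ERR=15387/512
(1,3): OLD=832461/8192 → NEW=0, ERR=832461/8192
(2,0): OLD=19657/128 → NEW=255, ERR=-12983/128
(2,1): OLD=1257997/8192 → NEW=255, ERR=-830963/8192
(2,2): OLD=9944857/65536 → NEW=255, ERR=-6766823/65536
(2,3): OLD=7823159/1048576 → NEW=0, ERR=7823159/1048576
(3,0): OLD=24023399/131072 → NEW=255, ERR=-9399961/131072
(3,1): OLD=-56148873/2097152 → NEW=0, ERR=-56148873/2097152
(3,2): OLD=6109552427/33554432 → NEW=255, ERR=-2446827733/33554432
(3,3): OLD=112192671373/536870912 → NEW=255, ERR=-24709411187/536870912
(4,0): OLD=5522007445/33554432 → NEW=255, ERR=-3034372715/33554432
(4,1): OLD=14081383473/134217728 → NEW=0, ERR=14081383473/134217728
(4,2): OLD=2120074868083/8589934592 → NEW=255, ERR=-70358452877/8589934592
(4,3): OLD=5013248290101/137438953472 → NEW=0, ERR=5013248290101/137438953472
(5,0): OLD=290794341431/2147483648 → NEW=255, ERR=-256813988809/2147483648
(5,1): OLD=17218097178781/137438953472 → NEW=0, ERR=17218097178781/137438953472
(5,2): OLD=248100403228141/1099511627776 → NEW=255, ERR=-32275061854739/1099511627776
(5,3): OLD=669286058429251/17592186044416 → NEW=0, ERR=669286058429251/17592186044416
(6,0): OLD=206968326717079/2199023255552 → NEW=0, ERR=206968326717079/2199023255552
(6,1): OLD=4304738630538943/35184372088832 → NEW=0, ERR=4304738630538943/35184372088832
(6,2): OLD=121775852432503787/562949953421312 → NEW=255, ERR=-21776385689930773/562949953421312
(6,3): OLD=37205429651689293/9007199254740992 → NEW=0, ERR=37205429651689293/9007199254740992
Output grid:
  Row 0: .#.#  (2 black, running=2)
  Row 1: .#..  (3 black, running=5)
  Row 2: ###.  (1 black, running=6)
  Row 3: #.##  (1 black, running=7)
  Row 4: #.#.  (2 black, running=9)
  Row 5: #.#.  (2 black, running=11)
  Row 6: ..#.  (3 black, running=14)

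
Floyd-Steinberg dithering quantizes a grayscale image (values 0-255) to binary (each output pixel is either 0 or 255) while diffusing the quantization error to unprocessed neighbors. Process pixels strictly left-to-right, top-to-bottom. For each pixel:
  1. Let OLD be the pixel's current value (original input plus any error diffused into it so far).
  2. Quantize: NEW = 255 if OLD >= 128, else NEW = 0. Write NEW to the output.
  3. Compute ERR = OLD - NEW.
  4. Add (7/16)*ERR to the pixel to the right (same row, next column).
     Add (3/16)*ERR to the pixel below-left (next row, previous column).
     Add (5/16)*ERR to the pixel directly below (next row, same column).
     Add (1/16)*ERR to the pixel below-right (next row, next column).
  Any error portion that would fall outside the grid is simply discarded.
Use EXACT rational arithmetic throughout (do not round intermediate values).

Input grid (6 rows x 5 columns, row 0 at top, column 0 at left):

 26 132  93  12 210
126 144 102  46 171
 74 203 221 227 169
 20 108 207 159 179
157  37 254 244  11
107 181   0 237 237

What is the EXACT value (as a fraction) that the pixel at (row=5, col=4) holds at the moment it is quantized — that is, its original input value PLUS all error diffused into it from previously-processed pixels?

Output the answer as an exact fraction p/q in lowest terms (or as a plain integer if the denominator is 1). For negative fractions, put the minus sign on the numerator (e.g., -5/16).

(0,0): OLD=26 → NEW=0, ERR=26
(0,1): OLD=1147/8 → NEW=255, ERR=-893/8
(0,2): OLD=5653/128 → NEW=0, ERR=5653/128
(0,3): OLD=64147/2048 → NEW=0, ERR=64147/2048
(0,4): OLD=7330309/32768 → NEW=255, ERR=-1025531/32768
(1,0): OLD=14489/128 → NEW=0, ERR=14489/128
(1,1): OLD=172591/1024 → NEW=255, ERR=-88529/1024
(1,2): OLD=2519003/32768 → NEW=0, ERR=2519003/32768
(1,3): OLD=11313151/131072 → NEW=0, ERR=11313151/131072
(1,4): OLD=421399837/2097152 → NEW=255, ERR=-113373923/2097152
(2,0): OLD=1526389/16384 → NEW=0, ERR=1526389/16384
(2,1): OLD=124901463/524288 → NEW=255, ERR=-8791977/524288
(2,2): OLD=2084289733/8388608 → NEW=255, ERR=-54805307/8388608
(2,3): OLD=32988373119/134217728 → NEW=255, ERR=-1237147521/134217728
(2,4): OLD=329569715129/2147483648 → NEW=255, ERR=-218038615111/2147483648
(3,0): OLD=385618469/8388608 → NEW=0, ERR=385618469/8388608
(3,1): OLD=8554290497/67108864 → NEW=0, ERR=8554290497/67108864
(3,2): OLD=553942568859/2147483648 → NEW=255, ERR=6334238619/2147483648
(3,3): OLD=592552533155/4294967296 → NEW=255, ERR=-502664127325/4294967296
(3,4): OLD=6562162572687/68719476736 → NEW=0, ERR=6562162572687/68719476736
(4,0): OLD=209665076619/1073741824 → NEW=255, ERR=-64139088501/1073741824
(4,1): OLD=1859770604043/34359738368 → NEW=0, ERR=1859770604043/34359738368
(4,2): OLD=145478967724037/549755813888 → NEW=255, ERR=5291235182597/549755813888
(4,3): OLD=2020693769039883/8796093022208 → NEW=255, ERR=-222309951623157/8796093022208
(4,4): OLD=3162270624304589/140737488355328 → NEW=0, ERR=3162270624304589/140737488355328
(5,0): OLD=54140929737985/549755813888 → NEW=0, ERR=54140929737985/549755813888
(5,1): OLD=1051447742872131/4398046511104 → NEW=255, ERR=-70054117459389/4398046511104
(5,2): OLD=-748287410058149/140737488355328 → NEW=0, ERR=-748287410058149/140737488355328
(5,3): OLD=130373778980700693/562949953421312 → NEW=255, ERR=-13178459141733867/562949953421312
(5,4): OLD=2091474584963687767/9007199254740992 → NEW=255, ERR=-205361224995265193/9007199254740992
Target (5,4): original=237, with diffused error = 2091474584963687767/9007199254740992

Answer: 2091474584963687767/9007199254740992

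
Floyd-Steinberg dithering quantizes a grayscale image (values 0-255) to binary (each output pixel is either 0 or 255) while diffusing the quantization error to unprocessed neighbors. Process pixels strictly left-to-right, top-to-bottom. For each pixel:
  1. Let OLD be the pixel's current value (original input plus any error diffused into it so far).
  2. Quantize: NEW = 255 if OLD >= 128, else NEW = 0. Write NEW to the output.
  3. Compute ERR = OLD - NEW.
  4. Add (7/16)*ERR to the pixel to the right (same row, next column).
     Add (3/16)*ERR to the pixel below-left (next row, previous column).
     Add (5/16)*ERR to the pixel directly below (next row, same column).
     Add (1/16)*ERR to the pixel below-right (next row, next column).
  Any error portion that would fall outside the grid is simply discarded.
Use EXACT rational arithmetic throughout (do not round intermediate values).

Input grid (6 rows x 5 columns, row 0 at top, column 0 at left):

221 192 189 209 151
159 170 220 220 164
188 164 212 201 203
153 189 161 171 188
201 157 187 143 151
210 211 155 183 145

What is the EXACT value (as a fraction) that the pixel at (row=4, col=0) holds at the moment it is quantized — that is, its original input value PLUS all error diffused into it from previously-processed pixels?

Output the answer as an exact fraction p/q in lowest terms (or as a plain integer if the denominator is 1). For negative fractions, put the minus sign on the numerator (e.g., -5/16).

Answer: 231317040937/1073741824

Derivation:
(0,0): OLD=221 → NEW=255, ERR=-34
(0,1): OLD=1417/8 → NEW=255, ERR=-623/8
(0,2): OLD=19831/128 → NEW=255, ERR=-12809/128
(0,3): OLD=338369/2048 → NEW=255, ERR=-183871/2048
(0,4): OLD=3660871/32768 → NEW=0, ERR=3660871/32768
(1,0): OLD=17123/128 → NEW=255, ERR=-15517/128
(1,1): OLD=73461/1024 → NEW=0, ERR=73461/1024
(1,2): OLD=6501593/32768 → NEW=255, ERR=-1854247/32768
(1,3): OLD=23839365/131072 → NEW=255, ERR=-9583995/131072
(1,4): OLD=338294639/2097152 → NEW=255, ERR=-196479121/2097152
(2,0): OLD=2679895/16384 → NEW=255, ERR=-1498025/16384
(2,1): OLD=67229549/524288 → NEW=255, ERR=-66463891/524288
(2,2): OLD=1087401991/8388608 → NEW=255, ERR=-1051693049/8388608
(2,3): OLD=13716596901/134217728 → NEW=0, ERR=13716596901/134217728
(2,4): OLD=459268029251/2147483648 → NEW=255, ERR=-88340300989/2147483648
(3,0): OLD=844381351/8388608 → NEW=0, ERR=844381351/8388608
(3,1): OLD=11019320411/67108864 → NEW=255, ERR=-6093439909/67108864
(3,2): OLD=200436299289/2147483648 → NEW=0, ERR=200436299289/2147483648
(3,3): OLD=980205348065/4294967296 → NEW=255, ERR=-115011312415/4294967296
(3,4): OLD=11669710530405/68719476736 → NEW=255, ERR=-5853756037275/68719476736
(4,0): OLD=231317040937/1073741824 → NEW=255, ERR=-42487124183/1073741824
Target (4,0): original=201, with diffused error = 231317040937/1073741824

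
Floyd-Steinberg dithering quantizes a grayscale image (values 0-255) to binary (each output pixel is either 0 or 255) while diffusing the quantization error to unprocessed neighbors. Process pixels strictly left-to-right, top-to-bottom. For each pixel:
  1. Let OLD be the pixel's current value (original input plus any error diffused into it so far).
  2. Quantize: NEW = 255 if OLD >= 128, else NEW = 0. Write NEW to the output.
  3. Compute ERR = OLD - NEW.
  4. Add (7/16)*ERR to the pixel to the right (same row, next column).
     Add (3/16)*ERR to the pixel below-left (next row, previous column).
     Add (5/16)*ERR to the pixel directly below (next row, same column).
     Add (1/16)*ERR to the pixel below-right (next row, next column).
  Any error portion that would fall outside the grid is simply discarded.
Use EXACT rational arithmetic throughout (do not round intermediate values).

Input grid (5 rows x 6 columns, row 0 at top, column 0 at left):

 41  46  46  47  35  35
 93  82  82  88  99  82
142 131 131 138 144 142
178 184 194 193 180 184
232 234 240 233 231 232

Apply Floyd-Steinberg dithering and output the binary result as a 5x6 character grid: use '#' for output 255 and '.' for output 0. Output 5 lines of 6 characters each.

Answer: ......
.#.#.#
#.#.#.
######
###.##

Derivation:
(0,0): OLD=41 → NEW=0, ERR=41
(0,1): OLD=1023/16 → NEW=0, ERR=1023/16
(0,2): OLD=18937/256 → NEW=0, ERR=18937/256
(0,3): OLD=325071/4096 → NEW=0, ERR=325071/4096
(0,4): OLD=4569257/65536 → NEW=0, ERR=4569257/65536
(0,5): OLD=68684959/1048576 → NEW=0, ERR=68684959/1048576
(1,0): OLD=30157/256 → NEW=0, ERR=30157/256
(1,1): OLD=348059/2048 → NEW=255, ERR=-174181/2048
(1,2): OLD=5687479/65536 → NEW=0, ERR=5687479/65536
(1,3): OLD=44162091/262144 → NEW=255, ERR=-22684629/262144
(1,4): OLD=1680588385/16777216 → NEW=0, ERR=1680588385/16777216
(1,5): OLD=40440352599/268435456 → NEW=255, ERR=-28010688681/268435456
(2,0): OLD=5336793/32768 → NEW=255, ERR=-3019047/32768
(2,1): OLD=92010467/1048576 → NEW=0, ERR=92010467/1048576
(2,2): OLD=2935490665/16777216 → NEW=255, ERR=-1342699415/16777216
(2,3): OLD=13441937761/134217728 → NEW=0, ERR=13441937761/134217728
(2,4): OLD=833848363939/4294967296 → NEW=255, ERR=-261368296541/4294967296
(2,5): OLD=6117963152805/68719476736 → NEW=0, ERR=6117963152805/68719476736
(3,0): OLD=2779328329/16777216 → NEW=255, ERR=-1498861751/16777216
(3,1): OLD=20343539349/134217728 → NEW=255, ERR=-13881981291/134217728
(3,2): OLD=158916567567/1073741824 → NEW=255, ERR=-114887597553/1073741824
(3,3): OLD=11068880380461/68719476736 → NEW=255, ERR=-6454586187219/68719476736
(3,4): OLD=78528343778957/549755813888 → NEW=255, ERR=-61659388762483/549755813888
(3,5): OLD=1398128778903843/8796093022208 → NEW=255, ERR=-844874941759197/8796093022208
(4,0): OLD=396615792423/2147483648 → NEW=255, ERR=-150992537817/2147483648
(4,1): OLD=4991492620667/34359738368 → NEW=255, ERR=-3770240663173/34359738368
(4,2): OLD=147864057182209/1099511627776 → NEW=255, ERR=-132511407900671/1099511627776
(4,3): OLD=2167431365597541/17592186044416 → NEW=0, ERR=2167431365597541/17592186044416
(4,4): OLD=63605613262863797/281474976710656 → NEW=255, ERR=-8170505798353483/281474976710656
(4,5): OLD=820891975233617875/4503599627370496 → NEW=255, ERR=-327525929745858605/4503599627370496
Row 0: ......
Row 1: .#.#.#
Row 2: #.#.#.
Row 3: ######
Row 4: ###.##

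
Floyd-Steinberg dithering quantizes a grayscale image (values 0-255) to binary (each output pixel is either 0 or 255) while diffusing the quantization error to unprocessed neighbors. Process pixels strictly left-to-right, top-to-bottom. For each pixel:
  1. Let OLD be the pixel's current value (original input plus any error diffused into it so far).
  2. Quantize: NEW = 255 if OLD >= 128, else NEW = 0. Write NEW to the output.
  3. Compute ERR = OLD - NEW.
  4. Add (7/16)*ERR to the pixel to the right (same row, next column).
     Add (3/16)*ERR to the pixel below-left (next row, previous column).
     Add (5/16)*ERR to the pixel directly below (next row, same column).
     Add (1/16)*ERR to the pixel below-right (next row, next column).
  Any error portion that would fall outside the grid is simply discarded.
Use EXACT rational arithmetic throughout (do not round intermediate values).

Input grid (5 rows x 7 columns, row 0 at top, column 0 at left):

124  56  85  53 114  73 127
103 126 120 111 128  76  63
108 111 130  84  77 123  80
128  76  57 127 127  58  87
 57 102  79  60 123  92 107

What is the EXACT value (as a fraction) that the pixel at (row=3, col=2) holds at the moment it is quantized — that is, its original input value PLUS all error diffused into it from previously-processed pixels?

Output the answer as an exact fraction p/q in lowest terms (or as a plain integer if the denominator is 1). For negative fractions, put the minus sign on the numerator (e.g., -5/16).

Answer: 27553458953/268435456

Derivation:
(0,0): OLD=124 → NEW=0, ERR=124
(0,1): OLD=441/4 → NEW=0, ERR=441/4
(0,2): OLD=8527/64 → NEW=255, ERR=-7793/64
(0,3): OLD=-279/1024 → NEW=0, ERR=-279/1024
(0,4): OLD=1865823/16384 → NEW=0, ERR=1865823/16384
(0,5): OLD=32197273/262144 → NEW=0, ERR=32197273/262144
(0,6): OLD=758057519/4194304 → NEW=255, ERR=-311490001/4194304
(1,0): OLD=10395/64 → NEW=255, ERR=-5925/64
(1,1): OLD=53693/512 → NEW=0, ERR=53693/512
(1,2): OLD=2206401/16384 → NEW=255, ERR=-1971519/16384
(1,3): OLD=4719373/65536 → NEW=0, ERR=4719373/65536
(1,4): OLD=914799591/4194304 → NEW=255, ERR=-154747929/4194304
(1,5): OLD=3068000343/33554432 → NEW=0, ERR=3068000343/33554432
(1,6): OLD=46960520761/536870912 → NEW=0, ERR=46960520761/536870912
(2,0): OLD=808815/8192 → NEW=0, ERR=808815/8192
(2,1): OLD=41580917/262144 → NEW=255, ERR=-25265803/262144
(2,2): OLD=294800671/4194304 → NEW=0, ERR=294800671/4194304
(2,3): OLD=4120997991/33554432 → NEW=0, ERR=4120997991/33554432
(2,4): OLD=37808224503/268435456 → NEW=255, ERR=-30642816777/268435456
(2,5): OLD=994076374749/8589934592 → NEW=0, ERR=994076374749/8589934592
(2,6): OLD=22495900649691/137438953472 → NEW=255, ERR=-12551032485669/137438953472
(3,0): OLD=590483903/4194304 → NEW=255, ERR=-479063617/4194304
(3,1): OLD=512039699/33554432 → NEW=0, ERR=512039699/33554432
(3,2): OLD=27553458953/268435456 → NEW=0, ERR=27553458953/268435456
Target (3,2): original=57, with diffused error = 27553458953/268435456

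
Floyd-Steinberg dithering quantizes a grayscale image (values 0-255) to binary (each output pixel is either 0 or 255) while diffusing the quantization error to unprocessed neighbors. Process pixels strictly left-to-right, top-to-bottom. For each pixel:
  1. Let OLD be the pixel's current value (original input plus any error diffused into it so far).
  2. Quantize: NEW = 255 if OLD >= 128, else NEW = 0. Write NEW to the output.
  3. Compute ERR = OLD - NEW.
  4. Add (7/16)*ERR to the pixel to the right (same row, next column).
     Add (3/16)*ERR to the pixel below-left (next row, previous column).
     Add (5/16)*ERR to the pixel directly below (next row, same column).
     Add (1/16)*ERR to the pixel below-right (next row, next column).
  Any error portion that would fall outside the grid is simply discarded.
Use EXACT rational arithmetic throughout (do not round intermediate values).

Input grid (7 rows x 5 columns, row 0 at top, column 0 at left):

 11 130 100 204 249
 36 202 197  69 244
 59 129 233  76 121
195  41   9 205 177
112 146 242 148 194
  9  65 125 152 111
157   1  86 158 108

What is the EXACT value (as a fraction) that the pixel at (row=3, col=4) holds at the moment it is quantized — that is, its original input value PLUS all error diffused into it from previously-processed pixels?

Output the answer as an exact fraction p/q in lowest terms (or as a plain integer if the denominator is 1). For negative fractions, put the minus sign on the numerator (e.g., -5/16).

Answer: 19317010213809/137438953472

Derivation:
(0,0): OLD=11 → NEW=0, ERR=11
(0,1): OLD=2157/16 → NEW=255, ERR=-1923/16
(0,2): OLD=12139/256 → NEW=0, ERR=12139/256
(0,3): OLD=920557/4096 → NEW=255, ERR=-123923/4096
(0,4): OLD=15451003/65536 → NEW=255, ERR=-1260677/65536
(1,0): OLD=4327/256 → NEW=0, ERR=4327/256
(1,1): OLD=371537/2048 → NEW=255, ERR=-150703/2048
(1,2): OLD=10907813/65536 → NEW=255, ERR=-5803867/65536
(1,3): OLD=5284097/262144 → NEW=0, ERR=5284097/262144
(1,4): OLD=1027254243/4194304 → NEW=255, ERR=-42293277/4194304
(2,0): OLD=1654283/32768 → NEW=0, ERR=1654283/32768
(2,1): OLD=118009897/1048576 → NEW=0, ERR=118009897/1048576
(2,2): OLD=4257100475/16777216 → NEW=255, ERR=-21089605/16777216
(2,3): OLD=19951069185/268435456 → NEW=0, ERR=19951069185/268435456
(2,4): OLD=651225593799/4294967296 → NEW=255, ERR=-443991066681/4294967296
(3,0): OLD=3890272091/16777216 → NEW=255, ERR=-387917989/16777216
(3,1): OLD=9257471807/134217728 → NEW=0, ERR=9257471807/134217728
(3,2): OLD=256635883749/4294967296 → NEW=0, ERR=256635883749/4294967296
(3,3): OLD=2017832164125/8589934592 → NEW=255, ERR=-172601156835/8589934592
(3,4): OLD=19317010213809/137438953472 → NEW=255, ERR=-15729922921551/137438953472
Target (3,4): original=177, with diffused error = 19317010213809/137438953472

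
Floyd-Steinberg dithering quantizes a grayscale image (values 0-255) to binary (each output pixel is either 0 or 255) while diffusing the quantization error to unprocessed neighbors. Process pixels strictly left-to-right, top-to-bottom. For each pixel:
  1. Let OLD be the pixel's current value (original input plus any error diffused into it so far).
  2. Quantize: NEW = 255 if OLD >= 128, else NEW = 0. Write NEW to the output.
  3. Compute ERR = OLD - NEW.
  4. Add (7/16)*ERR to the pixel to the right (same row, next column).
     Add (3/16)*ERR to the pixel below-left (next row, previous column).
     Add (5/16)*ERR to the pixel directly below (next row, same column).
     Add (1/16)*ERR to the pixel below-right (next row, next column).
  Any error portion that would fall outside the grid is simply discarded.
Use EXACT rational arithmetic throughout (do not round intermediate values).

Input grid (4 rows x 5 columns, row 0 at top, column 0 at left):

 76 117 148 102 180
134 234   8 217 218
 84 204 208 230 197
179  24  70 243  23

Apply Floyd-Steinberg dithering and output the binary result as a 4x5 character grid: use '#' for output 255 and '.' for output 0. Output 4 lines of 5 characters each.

(0,0): OLD=76 → NEW=0, ERR=76
(0,1): OLD=601/4 → NEW=255, ERR=-419/4
(0,2): OLD=6539/64 → NEW=0, ERR=6539/64
(0,3): OLD=150221/1024 → NEW=255, ERR=-110899/1024
(0,4): OLD=2172827/16384 → NEW=255, ERR=-2005093/16384
(1,0): OLD=8839/64 → NEW=255, ERR=-7481/64
(1,1): OLD=89105/512 → NEW=255, ERR=-41455/512
(1,2): OLD=-366139/16384 → NEW=0, ERR=-366139/16384
(1,3): OLD=10277265/65536 → NEW=255, ERR=-6434415/65536
(1,4): OLD=136349267/1048576 → NEW=255, ERR=-131037613/1048576
(2,0): OLD=264523/8192 → NEW=0, ERR=264523/8192
(2,1): OLD=47534345/262144 → NEW=255, ERR=-19312375/262144
(2,2): OLD=609499547/4194304 → NEW=255, ERR=-460047973/4194304
(2,3): OLD=8489507169/67108864 → NEW=0, ERR=8489507169/67108864
(2,4): OLD=222432812391/1073741824 → NEW=255, ERR=-51371352729/1073741824
(3,0): OLD=735166971/4194304 → NEW=255, ERR=-334380549/4194304
(3,1): OLD=-1759874625/33554432 → NEW=0, ERR=-1759874625/33554432
(3,2): OLD=34244398597/1073741824 → NEW=0, ERR=34244398597/1073741824
(3,3): OLD=602711654517/2147483648 → NEW=255, ERR=55103324277/2147483648
(3,4): OLD=933947954521/34359738368 → NEW=0, ERR=933947954521/34359738368
Row 0: .#.##
Row 1: ##.##
Row 2: .##.#
Row 3: #..#.

Answer: .#.##
##.##
.##.#
#..#.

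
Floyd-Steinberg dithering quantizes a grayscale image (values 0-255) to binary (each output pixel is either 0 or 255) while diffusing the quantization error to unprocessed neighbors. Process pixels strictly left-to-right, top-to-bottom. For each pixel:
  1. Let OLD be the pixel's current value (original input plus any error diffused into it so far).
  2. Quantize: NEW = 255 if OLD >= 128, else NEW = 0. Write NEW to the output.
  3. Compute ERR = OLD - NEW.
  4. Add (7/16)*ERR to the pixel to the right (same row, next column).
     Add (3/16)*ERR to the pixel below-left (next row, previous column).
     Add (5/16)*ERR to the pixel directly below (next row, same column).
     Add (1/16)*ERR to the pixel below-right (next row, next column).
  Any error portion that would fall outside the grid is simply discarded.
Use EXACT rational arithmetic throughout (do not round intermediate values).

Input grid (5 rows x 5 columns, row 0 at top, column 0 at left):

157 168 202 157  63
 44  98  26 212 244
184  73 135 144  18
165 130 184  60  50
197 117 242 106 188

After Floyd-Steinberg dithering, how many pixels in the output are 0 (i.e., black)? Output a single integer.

(0,0): OLD=157 → NEW=255, ERR=-98
(0,1): OLD=1001/8 → NEW=0, ERR=1001/8
(0,2): OLD=32863/128 → NEW=255, ERR=223/128
(0,3): OLD=323097/2048 → NEW=255, ERR=-199143/2048
(0,4): OLD=670383/32768 → NEW=0, ERR=670383/32768
(1,0): OLD=4715/128 → NEW=0, ERR=4715/128
(1,1): OLD=150957/1024 → NEW=255, ERR=-110163/1024
(1,2): OLD=-1013647/32768 → NEW=0, ERR=-1013647/32768
(1,3): OLD=22547581/131072 → NEW=255, ERR=-10875779/131072
(1,4): OLD=436237143/2097152 → NEW=255, ERR=-98536617/2097152
(2,0): OLD=2872767/16384 → NEW=255, ERR=-1305153/16384
(2,1): OLD=540901/524288 → NEW=0, ERR=540901/524288
(2,2): OLD=868243823/8388608 → NEW=0, ERR=868243823/8388608
(2,3): OLD=20482877277/134217728 → NEW=255, ERR=-13742643363/134217728
(2,4): OLD=-100212313013/2147483648 → NEW=0, ERR=-100212313013/2147483648
(3,0): OLD=1176918543/8388608 → NEW=255, ERR=-962176497/8388608
(3,1): OLD=6346417187/67108864 → NEW=0, ERR=6346417187/67108864
(3,2): OLD=512356878257/2147483648 → NEW=255, ERR=-35251451983/2147483648
(3,3): OLD=79630768601/4294967296 → NEW=0, ERR=79630768601/4294967296
(3,4): OLD=2551501499261/68719476736 → NEW=0, ERR=2551501499261/68719476736
(4,0): OLD=192079331009/1073741824 → NEW=255, ERR=-81724834111/1073741824
(4,1): OLD=3539296922241/34359738368 → NEW=0, ERR=3539296922241/34359738368
(4,2): OLD=160156373304111/549755813888 → NEW=255, ERR=19968640762671/549755813888
(4,3): OLD=1175341701872001/8796093022208 → NEW=255, ERR=-1067662018791039/8796093022208
(4,4): OLD=20781058452886279/140737488355328 → NEW=255, ERR=-15107001077722361/140737488355328
Output grid:
  Row 0: #.##.  (2 black, running=2)
  Row 1: .#.##  (2 black, running=4)
  Row 2: #..#.  (3 black, running=7)
  Row 3: #.#..  (3 black, running=10)
  Row 4: #.###  (1 black, running=11)

Answer: 11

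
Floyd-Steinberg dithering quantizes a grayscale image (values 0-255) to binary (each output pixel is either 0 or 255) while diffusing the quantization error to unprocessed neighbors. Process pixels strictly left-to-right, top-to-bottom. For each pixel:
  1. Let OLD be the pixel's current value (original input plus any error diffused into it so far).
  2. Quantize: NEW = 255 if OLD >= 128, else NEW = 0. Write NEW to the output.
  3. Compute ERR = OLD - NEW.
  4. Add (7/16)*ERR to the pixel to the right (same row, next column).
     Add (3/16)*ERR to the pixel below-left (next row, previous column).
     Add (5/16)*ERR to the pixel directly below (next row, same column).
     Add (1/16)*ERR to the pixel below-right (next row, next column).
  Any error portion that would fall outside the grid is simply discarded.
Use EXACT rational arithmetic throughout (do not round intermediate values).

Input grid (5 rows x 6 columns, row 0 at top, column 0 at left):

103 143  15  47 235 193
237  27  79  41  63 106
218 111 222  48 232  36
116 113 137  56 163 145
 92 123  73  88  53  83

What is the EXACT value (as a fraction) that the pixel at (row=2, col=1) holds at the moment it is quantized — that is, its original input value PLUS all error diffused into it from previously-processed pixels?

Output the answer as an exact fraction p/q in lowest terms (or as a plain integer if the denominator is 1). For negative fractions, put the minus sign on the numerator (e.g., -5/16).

Answer: 120369581/1048576

Derivation:
(0,0): OLD=103 → NEW=0, ERR=103
(0,1): OLD=3009/16 → NEW=255, ERR=-1071/16
(0,2): OLD=-3657/256 → NEW=0, ERR=-3657/256
(0,3): OLD=166913/4096 → NEW=0, ERR=166913/4096
(0,4): OLD=16569351/65536 → NEW=255, ERR=-142329/65536
(0,5): OLD=201378865/1048576 → NEW=255, ERR=-66008015/1048576
(1,0): OLD=65699/256 → NEW=255, ERR=419/256
(1,1): OLD=21621/2048 → NEW=0, ERR=21621/2048
(1,2): OLD=5414041/65536 → NEW=0, ERR=5414041/65536
(1,3): OLD=23219941/262144 → NEW=0, ERR=23219941/262144
(1,4): OLD=1540442319/16777216 → NEW=0, ERR=1540442319/16777216
(1,5): OLD=33920177145/268435456 → NEW=0, ERR=33920177145/268435456
(2,0): OLD=7225047/32768 → NEW=255, ERR=-1130793/32768
(2,1): OLD=120369581/1048576 → NEW=0, ERR=120369581/1048576
Target (2,1): original=111, with diffused error = 120369581/1048576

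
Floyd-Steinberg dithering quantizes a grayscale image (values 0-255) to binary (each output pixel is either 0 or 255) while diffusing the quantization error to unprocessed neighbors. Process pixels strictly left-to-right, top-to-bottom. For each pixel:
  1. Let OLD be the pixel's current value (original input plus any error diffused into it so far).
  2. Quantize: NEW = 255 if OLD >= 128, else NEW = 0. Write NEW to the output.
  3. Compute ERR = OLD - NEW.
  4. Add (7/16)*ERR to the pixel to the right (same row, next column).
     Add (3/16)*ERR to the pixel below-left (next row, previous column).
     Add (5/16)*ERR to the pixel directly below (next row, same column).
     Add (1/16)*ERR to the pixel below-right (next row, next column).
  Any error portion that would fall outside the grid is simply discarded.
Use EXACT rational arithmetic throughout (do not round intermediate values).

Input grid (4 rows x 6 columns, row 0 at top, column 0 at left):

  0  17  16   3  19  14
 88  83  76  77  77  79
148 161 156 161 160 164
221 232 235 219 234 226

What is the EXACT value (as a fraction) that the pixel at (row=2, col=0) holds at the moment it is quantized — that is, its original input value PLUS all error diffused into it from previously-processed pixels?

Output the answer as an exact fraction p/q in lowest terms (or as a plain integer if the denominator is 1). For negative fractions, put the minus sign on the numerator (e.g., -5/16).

Answer: 314463/2048

Derivation:
(0,0): OLD=0 → NEW=0, ERR=0
(0,1): OLD=17 → NEW=0, ERR=17
(0,2): OLD=375/16 → NEW=0, ERR=375/16
(0,3): OLD=3393/256 → NEW=0, ERR=3393/256
(0,4): OLD=101575/4096 → NEW=0, ERR=101575/4096
(0,5): OLD=1628529/65536 → NEW=0, ERR=1628529/65536
(1,0): OLD=1459/16 → NEW=0, ERR=1459/16
(1,1): OLD=16973/128 → NEW=255, ERR=-15667/128
(1,2): OLD=136489/4096 → NEW=0, ERR=136489/4096
(1,3): OLD=1668465/16384 → NEW=0, ERR=1668465/16384
(1,4): OLD=141337567/1048576 → NEW=255, ERR=-126049313/1048576
(1,5): OLD=599340393/16777216 → NEW=0, ERR=599340393/16777216
(2,0): OLD=314463/2048 → NEW=255, ERR=-207777/2048
Target (2,0): original=148, with diffused error = 314463/2048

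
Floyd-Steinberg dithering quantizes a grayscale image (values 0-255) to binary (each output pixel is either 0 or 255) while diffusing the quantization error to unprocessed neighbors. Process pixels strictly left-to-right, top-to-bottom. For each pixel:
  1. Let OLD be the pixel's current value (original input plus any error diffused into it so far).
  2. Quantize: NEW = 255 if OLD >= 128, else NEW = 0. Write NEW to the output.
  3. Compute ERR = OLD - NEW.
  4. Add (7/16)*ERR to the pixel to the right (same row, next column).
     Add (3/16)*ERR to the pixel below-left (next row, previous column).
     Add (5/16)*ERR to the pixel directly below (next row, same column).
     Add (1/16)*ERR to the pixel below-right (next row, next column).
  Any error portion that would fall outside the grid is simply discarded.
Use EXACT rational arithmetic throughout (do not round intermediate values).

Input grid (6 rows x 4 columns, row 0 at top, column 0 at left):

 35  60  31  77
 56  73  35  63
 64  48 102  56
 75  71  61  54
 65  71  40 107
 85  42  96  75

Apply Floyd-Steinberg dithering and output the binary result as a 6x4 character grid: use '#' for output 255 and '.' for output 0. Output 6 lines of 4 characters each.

Answer: ....
.#..
..#.
....
.#.#
..#.

Derivation:
(0,0): OLD=35 → NEW=0, ERR=35
(0,1): OLD=1205/16 → NEW=0, ERR=1205/16
(0,2): OLD=16371/256 → NEW=0, ERR=16371/256
(0,3): OLD=429989/4096 → NEW=0, ERR=429989/4096
(1,0): OLD=20751/256 → NEW=0, ERR=20751/256
(1,1): OLD=299369/2048 → NEW=255, ERR=-222871/2048
(1,2): OLD=2081693/65536 → NEW=0, ERR=2081693/65536
(1,3): OLD=119222235/1048576 → NEW=0, ERR=119222235/1048576
(2,0): OLD=2258579/32768 → NEW=0, ERR=2258579/32768
(2,1): OLD=57849729/1048576 → NEW=0, ERR=57849729/1048576
(2,2): OLD=315789541/2097152 → NEW=255, ERR=-218984219/2097152
(2,3): OLD=1604995185/33554432 → NEW=0, ERR=1604995185/33554432
(3,0): OLD=1793213027/16777216 → NEW=0, ERR=1793213027/16777216
(3,1): OLD=32140158077/268435456 → NEW=0, ERR=32140158077/268435456
(3,2): OLD=400153626499/4294967296 → NEW=0, ERR=400153626499/4294967296
(3,3): OLD=7090644367125/68719476736 → NEW=0, ERR=7090644367125/68719476736
(4,0): OLD=519050390631/4294967296 → NEW=0, ERR=519050390631/4294967296
(4,1): OLD=6371585821621/34359738368 → NEW=255, ERR=-2390147462219/34359738368
(4,2): OLD=72030504328981/1099511627776 → NEW=0, ERR=72030504328981/1099511627776
(4,3): OLD=3056268314809123/17592186044416 → NEW=255, ERR=-1429739126516957/17592186044416
(5,0): OLD=60320817419063/549755813888 → NEW=0, ERR=60320817419063/549755813888
(5,1): OLD=1549908076765793/17592186044416 → NEW=0, ERR=1549908076765793/17592186044416
(5,2): OLD=1191263180240469/8796093022208 → NEW=255, ERR=-1051740540422571/8796093022208
(5,3): OLD=390048124062117/281474976710656 → NEW=0, ERR=390048124062117/281474976710656
Row 0: ....
Row 1: .#..
Row 2: ..#.
Row 3: ....
Row 4: .#.#
Row 5: ..#.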